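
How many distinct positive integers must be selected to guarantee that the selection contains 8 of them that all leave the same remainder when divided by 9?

64

By pigeonhole, the 9 residue classes mod 9 are the pigeonholes.
With 63 integers one could put 7 in each residue class and have no class reach 8.
The 64th integer pushes some class to 8, so 9·7 + 1 = 64.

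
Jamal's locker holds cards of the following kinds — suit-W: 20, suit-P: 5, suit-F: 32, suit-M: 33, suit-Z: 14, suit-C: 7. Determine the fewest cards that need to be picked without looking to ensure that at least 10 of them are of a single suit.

49

By pigeonhole, put each drawn card into a box by suit. The largest draw with every box below 10 takes min(count, 9) from each suit; suits with fewer than 9 contribute all they have.
Σ min(cᵢ, 9) = 9 + 5 + 9 + 9 + 9 + 7 = 48.
Draw number 48 + 1 = 49 must push one box to 10.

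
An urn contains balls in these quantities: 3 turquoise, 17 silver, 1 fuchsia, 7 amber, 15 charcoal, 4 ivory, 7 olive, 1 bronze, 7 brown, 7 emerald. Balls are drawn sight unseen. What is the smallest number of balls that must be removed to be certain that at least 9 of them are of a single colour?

54

An adversary could hand out at most 8 balls per colour (8 colours run out sooner): 3 + 8 + 1 + 7 + 8 + 4 + 7 + 1 + 7 + 7 = 53 balls and still no colour has 9.
By the pigeonhole principle, one more ball lands in a colour already at 8, so 54 draws are enough and 53 are not.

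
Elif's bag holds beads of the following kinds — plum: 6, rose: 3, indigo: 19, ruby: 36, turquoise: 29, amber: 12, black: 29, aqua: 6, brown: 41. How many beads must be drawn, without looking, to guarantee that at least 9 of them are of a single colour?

64

Put each drawn bead into a box by colour. The largest draw with every box below 9 takes min(count, 8) from each colour; colours with fewer than 8 contribute all they have.
Σ min(cᵢ, 8) = 6 + 3 + 8 + 8 + 8 + 8 + 8 + 6 + 8 = 63.
Draw number 63 + 1 = 64 must push one box to 9.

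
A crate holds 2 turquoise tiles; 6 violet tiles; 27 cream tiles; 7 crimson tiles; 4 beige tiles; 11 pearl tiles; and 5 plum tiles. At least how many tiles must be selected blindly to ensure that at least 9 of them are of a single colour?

Pigeonhole: the 7 colours are the holes; the tiles drawn are the pigeons.
To avoid 9 of any one colour, the worst case takes at most 8 of each colour, or every tile of a colour that has fewer than 8.
That gives 2 + 6 + 8 + 7 + 4 + 8 + 5 = 40 tiles with no colour reaching 9.
The next tile forces some colour to 9, so 40 + 1 = 41.

41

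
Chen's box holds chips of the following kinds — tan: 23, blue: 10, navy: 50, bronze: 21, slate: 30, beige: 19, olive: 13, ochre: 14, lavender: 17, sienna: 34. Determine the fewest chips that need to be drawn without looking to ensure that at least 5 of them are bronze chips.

215

In the worst case for collecting bronze chips, every non-bronze chip comes out first.
There are 23 + 10 + 50 + 30 + 19 + 13 + 14 + 17 + 34 = 210 non-bronze chips altogether.
After those, each further chip must be bronze, so 210 + 5 = 215 draws guarantee 5 bronze chips.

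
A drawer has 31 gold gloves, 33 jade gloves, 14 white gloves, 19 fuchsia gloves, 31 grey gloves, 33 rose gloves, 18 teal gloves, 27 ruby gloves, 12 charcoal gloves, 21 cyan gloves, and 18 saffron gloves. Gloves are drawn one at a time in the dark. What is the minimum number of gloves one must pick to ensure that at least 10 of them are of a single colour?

100

Put each drawn glove into a box by colour. The largest draw with every box below 10 takes min(count, 9) from each colour.
Σ min(cᵢ, 9) = 9 + 9 + 9 + 9 + 9 + 9 + 9 + 9 + 9 + 9 + 9 = 99.
Draw number 99 + 1 = 100 must push one box to 10.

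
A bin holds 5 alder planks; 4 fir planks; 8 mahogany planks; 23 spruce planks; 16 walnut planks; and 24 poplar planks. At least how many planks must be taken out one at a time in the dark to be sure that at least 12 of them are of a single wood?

By pigeonhole, the 6 woods are the holes; the planks drawn are the pigeons.
To avoid 12 of any one wood, the worst case takes at most 11 of each wood, or every plank of a wood that has fewer than 11.
That gives 5 + 4 + 8 + 11 + 11 + 11 = 50 planks with no wood reaching 12.
The next plank forces some wood to 12, so 50 + 1 = 51.

51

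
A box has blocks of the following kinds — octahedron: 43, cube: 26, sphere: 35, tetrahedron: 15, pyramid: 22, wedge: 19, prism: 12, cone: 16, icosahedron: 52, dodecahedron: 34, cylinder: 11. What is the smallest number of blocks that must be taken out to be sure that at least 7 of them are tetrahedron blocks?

In the worst case for collecting tetrahedron blocks, every non-tetrahedron block comes out first.
There are 43 + 26 + 35 + 22 + 19 + 12 + 16 + 52 + 34 + 11 = 270 non-tetrahedron blocks altogether.
After those, each further block must be tetrahedron, so 270 + 7 = 277 draws guarantee 7 tetrahedron blocks.

277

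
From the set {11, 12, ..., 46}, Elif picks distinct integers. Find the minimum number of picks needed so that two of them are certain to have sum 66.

Two chosen integers sum to 66 exactly when both halves of some pair {x, 66−x} with 20 ≤ x ≤ 66−x ≤ 46 are chosen — 13 such pairs.
The remaining 10 elements (those with no distinct partner in range) can never complete a 66-sum, so the worst case takes all of them and one from each pair: 10 + 13 = 23.
By the pigeonhole principle, the 24th integer has to be the second member of some pair, so 23 + 1 = 24.

24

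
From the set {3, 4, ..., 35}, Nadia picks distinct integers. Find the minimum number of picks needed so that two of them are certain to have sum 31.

Two chosen integers sum to 31 exactly when both halves of some pair {x, 31−x} with 3 ≤ x ≤ 31−x ≤ 28 are chosen — 13 such pairs.
The remaining 7 elements (those with no distinct partner in range) can never complete a 31-sum, so the worst case takes all of them and one from each pair: 7 + 13 = 20.
The 21st integer has to be the second member of some pair, so 20 + 1 = 21.

21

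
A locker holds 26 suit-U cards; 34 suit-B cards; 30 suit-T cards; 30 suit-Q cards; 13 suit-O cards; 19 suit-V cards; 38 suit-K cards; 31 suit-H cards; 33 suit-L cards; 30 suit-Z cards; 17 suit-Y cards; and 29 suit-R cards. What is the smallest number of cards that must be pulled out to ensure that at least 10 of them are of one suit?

Pigeonhole: put each drawn card into a box by suit. The largest draw with every box below 10 takes min(count, 9) from each suit.
Σ min(cᵢ, 9) = 9 + 9 + 9 + 9 + 9 + 9 + 9 + 9 + 9 + 9 + 9 + 9 = 108.
Draw number 108 + 1 = 109 must push one box to 10.

109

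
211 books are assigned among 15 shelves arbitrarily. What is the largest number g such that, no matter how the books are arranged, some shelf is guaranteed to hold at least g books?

15

The 15 shelves are the holes and the 211 books are the pigeons.
If every shelf held at most 14 books, the total would be at most 15 × 14 = 210, which is less than 211.
So some shelf holds at least ⌈211/15⌉ = 15 books.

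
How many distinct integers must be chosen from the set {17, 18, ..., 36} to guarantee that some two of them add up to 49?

Two chosen integers sum to 49 exactly when both halves of some pair {x, 49−x} with 17 ≤ x ≤ 49−x ≤ 32 are chosen — 8 such pairs.
The remaining 4 elements (those with no distinct partner in range) can never complete a 49-sum, so the worst case takes all of them and one from each pair: 4 + 8 = 12.
Pigeonhole: the 13th integer has to be the second member of some pair, so 12 + 1 = 13.

13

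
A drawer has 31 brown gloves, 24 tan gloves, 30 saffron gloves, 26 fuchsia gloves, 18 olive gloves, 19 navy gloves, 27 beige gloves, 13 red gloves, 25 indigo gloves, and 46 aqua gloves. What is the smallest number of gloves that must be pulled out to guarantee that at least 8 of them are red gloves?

254

In the worst case for collecting red gloves, every non-red glove comes out first.
There are 31 + 24 + 30 + 26 + 18 + 19 + 27 + 25 + 46 = 246 non-red gloves altogether.
After those, each further glove must be red, so 246 + 8 = 254 draws guarantee 8 red gloves.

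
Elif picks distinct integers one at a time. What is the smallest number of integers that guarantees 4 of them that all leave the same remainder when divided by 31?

The 31 residue classes mod 31 are the pigeonholes.
With 93 integers one could put 3 in each residue class and have no class reach 4.
The 94th integer pushes some class to 4, so 31·3 + 1 = 94.

94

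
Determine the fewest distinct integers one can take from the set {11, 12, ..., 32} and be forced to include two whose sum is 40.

14

Two chosen integers sum to 40 exactly when both halves of some pair {x, 40−x} with 11 ≤ x ≤ 40−x ≤ 29 are chosen — 9 such pairs.
The remaining 4 elements (those with no distinct partner in range) can never complete a 40-sum, so the worst case takes all of them and one from each pair: 4 + 9 = 13.
The 14th integer has to be the second member of some pair, so 13 + 1 = 14.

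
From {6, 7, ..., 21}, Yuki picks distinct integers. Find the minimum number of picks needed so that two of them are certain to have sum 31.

11

Group the elements by complementary pair {x, 31−x}: {10,21}, {11,20}, {12,19}, …, giving 6 two-element pairs and 4 integers whose partner 31−x falls outside [6,21].
By pigeonhole, treating each of those 10 groups as a pigeonhole, one can pick one integer per group — 10 integers — with no two summing to 31.
The 11th integer lands in an occupied pair, forcing a sum of 31.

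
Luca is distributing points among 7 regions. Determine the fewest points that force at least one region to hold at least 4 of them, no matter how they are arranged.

With 21 points one could put exactly 3 in each of the 7 regions, and no region would reach 4.
One more point must land in a region that already has 3, giving it 4.
So 7 × 3 + 1 = 22 points are required.

22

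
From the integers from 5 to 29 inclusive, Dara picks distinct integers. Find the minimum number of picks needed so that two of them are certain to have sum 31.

Group the elements by complementary pair {x, 31−x}: {5,26}, {6,25}, {7,24}, …, giving 11 two-element pairs and 3 integers whose partner 31−x falls outside [5,29].
By the pigeonhole principle, treating each of those 14 groups as a pigeonhole, one can pick one integer per group — 14 integers — with no two summing to 31.
The 15th integer lands in an occupied pair, forcing a sum of 31.

15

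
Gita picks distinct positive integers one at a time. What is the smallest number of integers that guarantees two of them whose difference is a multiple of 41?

Integers whose pairwise differences are multiples of 41 are exactly those sharing a remainder mod 41. The 41 residue classes mod 41 are the pigeonholes.
With 41 integers one could put 1 in each residue class and have no class reach 2.
The 42nd integer pushes some class to 2, so 41·1 + 1 = 42.

42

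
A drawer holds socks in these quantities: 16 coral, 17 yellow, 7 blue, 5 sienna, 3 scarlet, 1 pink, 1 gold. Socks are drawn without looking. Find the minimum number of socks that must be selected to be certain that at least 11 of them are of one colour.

38

An adversary could hand out at most 10 socks per colour (5 colours run out sooner): 10 + 10 + 7 + 5 + 3 + 1 + 1 = 37 socks and still no colour has 11.
By the pigeonhole principle, one more sock lands in a colour already at 10, so 38 draws are enough and 37 are not.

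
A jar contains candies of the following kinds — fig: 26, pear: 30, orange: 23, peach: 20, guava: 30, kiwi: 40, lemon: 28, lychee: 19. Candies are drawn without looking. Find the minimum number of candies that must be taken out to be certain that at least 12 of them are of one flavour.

Put each drawn candy into a box by flavour. The largest draw with every box below 12 takes min(count, 11) from each flavour.
Σ min(cᵢ, 11) = 11 + 11 + 11 + 11 + 11 + 11 + 11 + 11 = 88.
Draw number 88 + 1 = 89 must push one box to 12.

89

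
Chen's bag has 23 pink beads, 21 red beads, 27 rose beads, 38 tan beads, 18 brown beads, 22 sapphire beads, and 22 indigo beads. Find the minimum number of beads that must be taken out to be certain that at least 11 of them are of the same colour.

71

Pigeonhole: the 7 colours are the holes; the beads drawn are the pigeons.
To avoid 11 of any one colour, the worst case takes at most 10 of each colour.
That gives 10 + 10 + 10 + 10 + 10 + 10 + 10 = 70 beads with no colour reaching 11.
The next bead forces some colour to 11, so 70 + 1 = 71.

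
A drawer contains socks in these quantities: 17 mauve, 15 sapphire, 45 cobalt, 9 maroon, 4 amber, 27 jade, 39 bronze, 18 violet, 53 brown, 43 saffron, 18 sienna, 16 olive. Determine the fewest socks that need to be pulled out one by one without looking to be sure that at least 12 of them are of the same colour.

An adversary could hand out at most 11 socks per colour (maroon, amber run out sooner): 11 + 11 + 11 + 9 + 4 + 11 + 11 + 11 + 11 + 11 + 11 + 11 = 123 socks and still no colour has 12.
Pigeonhole: one more sock lands in a colour already at 11, so 124 draws are enough and 123 are not.

124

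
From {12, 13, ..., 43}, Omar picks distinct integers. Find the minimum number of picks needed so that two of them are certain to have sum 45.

22

Group the elements by complementary pair {x, 45−x}: {12,33}, {13,32}, {14,31}, …, giving 11 two-element pairs and 10 integers whose partner 45−x falls outside [12,43].
Pigeonhole: treating each of those 21 groups as a pigeonhole, one can pick one integer per group — 21 integers — with no two summing to 45.
The 22nd integer lands in an occupied pair, forcing a sum of 45.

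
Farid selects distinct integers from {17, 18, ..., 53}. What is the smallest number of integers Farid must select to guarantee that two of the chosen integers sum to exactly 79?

Two chosen integers sum to 79 exactly when both halves of some pair {x, 79−x} with 26 ≤ x ≤ 79−x ≤ 53 are chosen — 14 such pairs.
The remaining 9 elements (those with no distinct partner in range) can never complete a 79-sum, so the worst case takes all of them and one from each pair: 9 + 14 = 23.
Pigeonhole: the 24th integer has to be the second member of some pair, so 23 + 1 = 24.

24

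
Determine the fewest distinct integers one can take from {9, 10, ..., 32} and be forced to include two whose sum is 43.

Group the elements by complementary pair {x, 43−x}: {11,32}, {12,31}, {13,30}, …, giving 11 two-element pairs and 2 integers whose partner 43−x falls outside [9,32].
Pigeonhole: treating each of those 13 groups as a pigeonhole, one can pick one integer per group — 13 integers — with no two summing to 43.
The 14th integer lands in an occupied pair, forcing a sum of 43.

14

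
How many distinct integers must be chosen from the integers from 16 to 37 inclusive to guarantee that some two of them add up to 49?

Two chosen integers sum to 49 exactly when both halves of some pair {x, 49−x} with 16 ≤ x ≤ 49−x ≤ 33 are chosen — 9 such pairs.
The remaining 4 elements (those with no distinct partner in range) can never complete a 49-sum, so the worst case takes all of them and one from each pair: 4 + 9 = 13.
The 14th integer has to be the second member of some pair, so 13 + 1 = 14.

14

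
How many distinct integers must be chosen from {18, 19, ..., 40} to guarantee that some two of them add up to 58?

Group the elements by complementary pair {x, 58−x}: {18,40}, {19,39}, {20,38}, …, giving 11 two-element pairs and the single value 29 (it cannot pair with itself since the integers are distinct).
By the pigeonhole principle, treating each of those 12 groups as a pigeonhole, one can pick one integer per group — 12 integers — with no two summing to 58.
The 13th integer lands in an occupied pair, forcing a sum of 58.

13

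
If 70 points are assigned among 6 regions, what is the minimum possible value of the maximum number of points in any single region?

12

By pigeonhole, the 6 regions are the holes and the 70 points are the pigeons.
If every region held at most 11 points, the total would be at most 6 × 11 = 66, which is less than 70.
So some region holds at least ⌈70/6⌉ = 12 points.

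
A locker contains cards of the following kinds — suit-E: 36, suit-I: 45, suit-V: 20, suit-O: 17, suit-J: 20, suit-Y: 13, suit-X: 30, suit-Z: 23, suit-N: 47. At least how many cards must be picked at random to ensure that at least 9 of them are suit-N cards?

In the worst case for collecting suit-N cards, every non-suit-N card comes out first.
There are 36 + 45 + 20 + 17 + 20 + 13 + 30 + 23 = 204 non-suit-N cards altogether.
After those, each further card must be suit-N, so 204 + 9 = 213 draws guarantee 9 suit-N cards.

213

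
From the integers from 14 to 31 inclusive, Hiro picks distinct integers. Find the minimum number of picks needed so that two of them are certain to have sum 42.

12

Two chosen integers sum to 42 exactly when both halves of some pair {x, 42−x} with 14 ≤ x ≤ 42−x ≤ 28 are chosen — 7 such pairs.
The remaining 4 elements (those with no distinct partner in range) can never complete a 42-sum, so the worst case takes all of them and one from each pair: 4 + 7 = 11.
By the pigeonhole principle, the 12th integer has to be the second member of some pair, so 11 + 1 = 12.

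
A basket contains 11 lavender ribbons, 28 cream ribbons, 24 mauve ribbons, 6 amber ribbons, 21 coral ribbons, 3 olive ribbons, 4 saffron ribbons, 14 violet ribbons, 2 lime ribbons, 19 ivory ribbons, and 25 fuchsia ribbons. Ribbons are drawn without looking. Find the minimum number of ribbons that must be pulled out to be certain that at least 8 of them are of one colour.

Put each drawn ribbon into a box by colour. The largest draw with every box below 8 takes min(count, 7) from each colour; colours with fewer than 7 contribute all they have.
Σ min(cᵢ, 7) = 7 + 7 + 7 + 6 + 7 + 3 + 4 + 7 + 2 + 7 + 7 = 64.
Draw number 64 + 1 = 65 must push one box to 8.

65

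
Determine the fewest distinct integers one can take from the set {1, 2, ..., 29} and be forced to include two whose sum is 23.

A set avoiding the sum 23 can contain at most one of each pair {x, 23−x}, plus the 7 elements whose complement lies outside the range.
The integers 12, …, 29 (18 of them) are such a set: any two sum to at least 12+13 = 25 > 23.
Any 19th integer completes one of the 11 pairs, so 19 choices force a sum of 23.

19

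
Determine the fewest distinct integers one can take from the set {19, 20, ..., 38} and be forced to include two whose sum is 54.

13

A set avoiding the sum 54 can contain at most one of each pair {x, 54−x}, plus the 4 elements whose complement lies outside the range or equal to its own complement.
The integers 27, …, 38 (12 of them) are such a set: any two sum to at least 27+28 = 55 > 54.
Any 13th integer completes one of the 8 pairs, so 13 choices force a sum of 54.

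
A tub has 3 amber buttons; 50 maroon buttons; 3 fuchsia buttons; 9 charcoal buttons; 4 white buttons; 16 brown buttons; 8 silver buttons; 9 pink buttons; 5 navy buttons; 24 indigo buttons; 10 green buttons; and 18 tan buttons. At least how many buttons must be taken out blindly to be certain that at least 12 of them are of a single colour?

Put each drawn button into a box by colour. The largest draw with every box below 12 takes min(count, 11) from each colour; colours with fewer than 11 contribute all they have.
Σ min(cᵢ, 11) = 3 + 11 + 3 + 9 + 4 + 11 + 8 + 9 + 5 + 11 + 10 + 11 = 95.
Draw number 95 + 1 = 96 must push one box to 12.

96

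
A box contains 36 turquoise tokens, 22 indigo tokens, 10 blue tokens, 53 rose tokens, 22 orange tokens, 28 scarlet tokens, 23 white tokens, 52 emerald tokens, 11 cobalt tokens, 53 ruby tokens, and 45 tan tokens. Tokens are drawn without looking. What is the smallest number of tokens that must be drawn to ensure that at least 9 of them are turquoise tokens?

In the worst case for collecting turquoise tokens, every non-turquoise token comes out first.
There are 22 + 10 + 53 + 22 + 28 + 23 + 52 + 11 + 53 + 45 = 319 non-turquoise tokens altogether.
After those, each further token must be turquoise, so 319 + 9 = 328 draws guarantee 9 turquoise tokens.

328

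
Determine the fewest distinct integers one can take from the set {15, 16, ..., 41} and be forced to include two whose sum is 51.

A set avoiding the sum 51 can contain at most one of each pair {x, 51−x}, plus the 5 elements whose complement lies outside the range.
The integers 26, …, 41 (16 of them) are such a set: any two sum to at least 26+27 = 53 > 51.
Any 17th integer completes one of the 11 pairs, so 17 choices force a sum of 51.

17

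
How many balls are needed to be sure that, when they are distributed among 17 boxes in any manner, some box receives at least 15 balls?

239

With 238 balls one could put exactly 14 in each of the 17 boxes, and no box would reach 15.
Pigeonhole: one more ball must land in a box that already has 14, giving it 15.
So 17 × 14 + 1 = 239 balls are required.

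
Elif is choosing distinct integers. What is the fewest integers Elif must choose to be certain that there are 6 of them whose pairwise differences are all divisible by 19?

Integers whose pairwise differences are multiples of 19 are exactly those sharing a remainder mod 19. By the pigeonhole principle, the 19 residue classes mod 19 are the pigeonholes.
With 95 integers one could put 5 in each residue class and have no class reach 6.
The 96th integer pushes some class to 6, so 19·5 + 1 = 96.

96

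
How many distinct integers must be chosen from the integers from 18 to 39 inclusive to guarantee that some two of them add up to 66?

A set avoiding the sum 66 can contain at most one of each pair {x, 66−x}, plus the 10 elements whose complement lies outside the range or equal to its own complement.
The integers 18, …, 33 (16 of them) are such a set: any two sum to at least 18+19 = 37 and at most 32+33 = 65 < 66.
Any 17th integer completes one of the 6 pairs, so 17 choices force a sum of 66.

17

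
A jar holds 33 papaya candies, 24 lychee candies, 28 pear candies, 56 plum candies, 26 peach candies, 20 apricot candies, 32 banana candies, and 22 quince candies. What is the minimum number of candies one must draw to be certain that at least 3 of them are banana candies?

212

In the worst case for collecting banana candies, every non-banana candy comes out first.
There are 33 + 24 + 28 + 56 + 26 + 20 + 22 = 209 non-banana candies altogether.
After those, each further candy must be banana, so 209 + 3 = 212 draws guarantee 3 banana candies.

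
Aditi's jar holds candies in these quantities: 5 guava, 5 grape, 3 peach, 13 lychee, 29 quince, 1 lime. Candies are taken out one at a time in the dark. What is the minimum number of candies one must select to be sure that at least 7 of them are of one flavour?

The 6 flavours are the holes; the candies drawn are the pigeons.
To avoid 7 of any one flavour, the worst case takes at most 6 of each flavour, or every candy of a flavour that has fewer than 6.
That gives 5 + 5 + 3 + 6 + 6 + 1 = 26 candies with no flavour reaching 7.
The next candy forces some flavour to 7, so 26 + 1 = 27.

27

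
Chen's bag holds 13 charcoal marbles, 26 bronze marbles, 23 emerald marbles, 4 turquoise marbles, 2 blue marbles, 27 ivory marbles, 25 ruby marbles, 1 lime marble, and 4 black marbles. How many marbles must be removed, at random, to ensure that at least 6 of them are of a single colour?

By the pigeonhole principle, put each drawn marble into a box by colour. The largest draw with every box below 6 takes min(count, 5) from each colour; colours with fewer than 5 contribute all they have.
Σ min(cᵢ, 5) = 5 + 5 + 5 + 4 + 2 + 5 + 5 + 1 + 4 = 36.
Draw number 36 + 1 = 37 must push one box to 6.

37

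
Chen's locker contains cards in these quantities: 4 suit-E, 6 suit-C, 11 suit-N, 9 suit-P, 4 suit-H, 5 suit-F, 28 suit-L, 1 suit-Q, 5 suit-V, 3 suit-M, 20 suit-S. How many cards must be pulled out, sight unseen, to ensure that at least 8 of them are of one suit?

57

An adversary could hand out at most 7 cards per suit (7 suits run out sooner): 4 + 6 + 7 + 7 + 4 + 5 + 7 + 1 + 5 + 3 + 7 = 56 cards and still no suit has 8.
Pigeonhole: one more card lands in a suit already at 7, so 57 draws are enough and 56 are not.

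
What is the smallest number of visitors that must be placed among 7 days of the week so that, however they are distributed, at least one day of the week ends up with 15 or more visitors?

With 98 visitors one could put exactly 14 in each of the 7 days of the week, and no day of the week would reach 15.
One more visitor must land in a day of the week that already has 14, giving it 15.
So 7 × 14 + 1 = 99 visitors are required.

99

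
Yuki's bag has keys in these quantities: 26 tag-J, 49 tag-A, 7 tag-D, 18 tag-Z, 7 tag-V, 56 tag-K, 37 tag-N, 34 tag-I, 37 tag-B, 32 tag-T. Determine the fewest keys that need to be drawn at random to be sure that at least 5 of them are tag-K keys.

252

In the worst case for collecting tag-K keys, every non-tag-K key comes out first.
There are 26 + 49 + 7 + 18 + 7 + 37 + 34 + 37 + 32 = 247 non-tag-K keys altogether.
After those, each further key must be tag-K, so 247 + 5 = 252 draws guarantee 5 tag-K keys.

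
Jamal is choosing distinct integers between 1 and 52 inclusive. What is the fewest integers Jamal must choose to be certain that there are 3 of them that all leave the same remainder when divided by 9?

19

Pigeonhole: the 9 residue classes mod 9 are the pigeonholes.
With 18 integers one could put 2 in each residue class and have no class reach 3.
The 19th integer pushes some class to 3, so 9·2 + 1 = 19.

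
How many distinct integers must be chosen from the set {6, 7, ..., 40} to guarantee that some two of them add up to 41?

Group the elements by complementary pair {x, 41−x}: {6,35}, {7,34}, {8,33}, …, giving 15 two-element pairs and 5 integers whose partner 41−x falls outside [6,40].
Treating each of those 20 groups as a pigeonhole, one can pick one integer per group — 20 integers — with no two summing to 41.
The 21st integer lands in an occupied pair, forcing a sum of 41.

21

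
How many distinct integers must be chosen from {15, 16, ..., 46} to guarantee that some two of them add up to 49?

Group the elements by complementary pair {x, 49−x}: {15,34}, {16,33}, {17,32}, …, giving 10 two-element pairs and 12 integers whose partner 49−x falls outside [15,46].
Pigeonhole: treating each of those 22 groups as a pigeonhole, one can pick one integer per group — 22 integers — with no two summing to 49.
The 23rd integer lands in an occupied pair, forcing a sum of 49.

23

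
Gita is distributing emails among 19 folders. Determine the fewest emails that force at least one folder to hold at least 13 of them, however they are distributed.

With 228 emails one could put exactly 12 in each of the 19 folders, and no folder would reach 13.
One more email must land in a folder that already has 12, giving it 13.
So 19 × 12 + 1 = 229 emails are required.

229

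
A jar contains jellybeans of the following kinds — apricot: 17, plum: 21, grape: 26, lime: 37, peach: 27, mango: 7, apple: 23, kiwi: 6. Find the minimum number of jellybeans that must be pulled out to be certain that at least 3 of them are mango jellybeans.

In the worst case for collecting mango jellybeans, every non-mango jellybean comes out first.
There are 17 + 21 + 26 + 37 + 27 + 23 + 6 = 157 non-mango jellybeans altogether.
After those, each further jellybean must be mango, so 157 + 3 = 160 draws guarantee 3 mango jellybeans.

160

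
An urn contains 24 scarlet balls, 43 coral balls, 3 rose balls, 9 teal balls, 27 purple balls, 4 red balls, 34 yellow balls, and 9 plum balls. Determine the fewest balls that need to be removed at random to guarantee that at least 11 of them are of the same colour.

66

Put each drawn ball into a box by colour. The largest draw with every box below 11 takes min(count, 10) from each colour; colours with fewer than 10 contribute all they have.
Σ min(cᵢ, 10) = 10 + 10 + 3 + 9 + 10 + 4 + 10 + 9 = 65.
Draw number 65 + 1 = 66 must push one box to 11.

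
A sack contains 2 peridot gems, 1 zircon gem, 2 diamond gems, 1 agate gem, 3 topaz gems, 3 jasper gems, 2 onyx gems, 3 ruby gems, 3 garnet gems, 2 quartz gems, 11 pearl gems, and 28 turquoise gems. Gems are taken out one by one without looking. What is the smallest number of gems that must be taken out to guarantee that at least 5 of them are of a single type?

Pigeonhole: the 12 types are the holes; the gems drawn are the pigeons.
To avoid 5 of any one type, the worst case takes at most 4 of each type, or every gem of a type that has fewer than 4.
That gives 2 + 1 + 2 + 1 + 3 + 3 + 2 + 3 + 3 + 2 + 4 + 4 = 30 gems with no type reaching 5.
The next gem forces some type to 5, so 30 + 1 = 31.

31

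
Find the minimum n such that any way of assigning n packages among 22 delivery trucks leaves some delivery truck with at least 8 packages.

With 154 packages one could put exactly 7 in each of the 22 delivery trucks, and no delivery truck would reach 8.
By pigeonhole, one more package must land in a delivery truck that already has 7, giving it 8.
So 22 × 7 + 1 = 155 packages are required.

155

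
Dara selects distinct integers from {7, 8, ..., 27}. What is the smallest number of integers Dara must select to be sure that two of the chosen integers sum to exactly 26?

Group the elements by complementary pair {x, 26−x}: {7,19}, {8,18}, {9,17}, …, giving 6 two-element pairs, the single value 13 (it cannot pair with itself since the integers are distinct), and 8 integers whose partner 26−x falls outside [7,27].
Treating each of those 15 groups as a pigeonhole, one can pick one integer per group — 15 integers — with no two summing to 26.
The 16th integer lands in an occupied pair, forcing a sum of 26.

16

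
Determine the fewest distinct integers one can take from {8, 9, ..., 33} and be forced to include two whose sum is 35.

Group the elements by complementary pair {x, 35−x}: {8,27}, {9,26}, {10,25}, …, giving 10 two-element pairs and 6 integers whose partner 35−x falls outside [8,33].
Pigeonhole: treating each of those 16 groups as a pigeonhole, one can pick one integer per group — 16 integers — with no two summing to 35.
The 17th integer lands in an occupied pair, forcing a sum of 35.

17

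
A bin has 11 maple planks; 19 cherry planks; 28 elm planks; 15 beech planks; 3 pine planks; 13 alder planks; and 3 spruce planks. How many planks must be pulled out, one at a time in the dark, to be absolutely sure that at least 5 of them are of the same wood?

27

The 7 woods are the holes; the planks drawn are the pigeons.
To avoid 5 of any one wood, the worst case takes at most 4 of each wood, or every plank of a wood that has fewer than 4.
That gives 4 + 4 + 4 + 4 + 3 + 4 + 3 = 26 planks with no wood reaching 5.
The next plank forces some wood to 5, so 26 + 1 = 27.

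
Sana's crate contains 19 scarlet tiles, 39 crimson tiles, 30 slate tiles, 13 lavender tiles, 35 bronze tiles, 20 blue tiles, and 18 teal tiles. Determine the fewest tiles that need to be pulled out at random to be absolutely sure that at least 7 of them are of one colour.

An adversary could hand out at most 6 tiles per colour: 6 + 6 + 6 + 6 + 6 + 6 + 6 = 42 tiles and still no colour has 7.
One more tile lands in a colour already at 6, so 43 draws are enough and 42 are not.

43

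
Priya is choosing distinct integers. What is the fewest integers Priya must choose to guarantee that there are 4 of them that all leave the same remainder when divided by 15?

Pigeonhole: the 15 residue classes mod 15 are the pigeonholes.
With 45 integers one could put 3 in each residue class and have no class reach 4.
The 46th integer pushes some class to 4, so 15·3 + 1 = 46.

46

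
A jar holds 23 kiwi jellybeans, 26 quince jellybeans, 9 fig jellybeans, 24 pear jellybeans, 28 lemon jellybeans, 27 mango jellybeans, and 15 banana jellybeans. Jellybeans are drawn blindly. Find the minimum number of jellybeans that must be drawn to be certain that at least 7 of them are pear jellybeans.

In the worst case for collecting pear jellybeans, every non-pear jellybean comes out first.
There are 23 + 26 + 9 + 28 + 27 + 15 = 128 non-pear jellybeans altogether.
After those, each further jellybean must be pear, so 128 + 7 = 135 draws guarantee 7 pear jellybeans.

135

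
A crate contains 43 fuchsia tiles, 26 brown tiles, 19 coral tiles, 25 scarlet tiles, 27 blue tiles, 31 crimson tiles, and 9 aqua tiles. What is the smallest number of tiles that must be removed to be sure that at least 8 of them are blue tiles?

In the worst case for collecting blue tiles, every non-blue tile comes out first.
There are 43 + 26 + 19 + 25 + 31 + 9 = 153 non-blue tiles altogether.
After those, each further tile must be blue, so 153 + 8 = 161 draws guarantee 8 blue tiles.

161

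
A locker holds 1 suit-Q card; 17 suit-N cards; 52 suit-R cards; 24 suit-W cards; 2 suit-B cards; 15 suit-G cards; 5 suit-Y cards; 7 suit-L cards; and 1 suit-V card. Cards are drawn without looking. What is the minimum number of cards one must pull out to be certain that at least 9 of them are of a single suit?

49

An adversary could hand out at most 8 cards per suit (5 suits run out sooner): 1 + 8 + 8 + 8 + 2 + 8 + 5 + 7 + 1 = 48 cards and still no suit has 9.
By the pigeonhole principle, one more card lands in a suit already at 8, so 49 draws are enough and 48 are not.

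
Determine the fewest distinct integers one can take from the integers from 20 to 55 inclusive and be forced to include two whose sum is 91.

27

Two chosen integers sum to 91 exactly when both halves of some pair {x, 91−x} with 36 ≤ x ≤ 91−x ≤ 55 are chosen — 10 such pairs.
The remaining 16 elements (those with no distinct partner in range) can never complete a 91-sum, so the worst case takes all of them and one from each pair: 16 + 10 = 26.
By the pigeonhole principle, the 27th integer has to be the second member of some pair, so 26 + 1 = 27.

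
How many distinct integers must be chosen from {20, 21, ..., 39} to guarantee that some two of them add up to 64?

14

Group the elements by complementary pair {x, 64−x}: {25,39}, {26,38}, {27,37}, …, giving 7 two-element pairs; the single value 32 (it cannot pair with itself since the integers are distinct); and 5 integers whose partner 64−x falls outside [20,39].
By pigeonhole, treating each of those 13 groups as a pigeonhole, one can pick one integer per group — 13 integers — with no two summing to 64.
The 14th integer lands in an occupied pair, forcing a sum of 64.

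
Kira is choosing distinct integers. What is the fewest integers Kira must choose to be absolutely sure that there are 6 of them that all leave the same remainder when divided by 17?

The 17 residue classes mod 17 are the pigeonholes.
With 85 integers one could put 5 in each residue class and have no class reach 6.
The 86th integer pushes some class to 6, so 17·5 + 1 = 86.

86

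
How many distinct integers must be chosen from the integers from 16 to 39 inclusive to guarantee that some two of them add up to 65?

18

Two chosen integers sum to 65 exactly when both halves of some pair {x, 65−x} with 26 ≤ x ≤ 65−x ≤ 39 are chosen — 7 such pairs.
The remaining 10 elements (those with no distinct partner in range) can never complete a 65-sum, so the worst case takes all of them and one from each pair: 10 + 7 = 17.
The 18th integer has to be the second member of some pair, so 17 + 1 = 18.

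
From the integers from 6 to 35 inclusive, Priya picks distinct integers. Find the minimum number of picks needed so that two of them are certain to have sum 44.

A set avoiding the sum 44 can contain at most one of each pair {x, 44−x}, plus the 4 elements whose complement lies outside the range or equal to its own complement.
The integers 6, …, 22 (17 of them) are such a set: any two sum to at least 6+7 = 13 and at most 21+22 = 43 < 44.
Any 18th integer completes one of the 13 pairs, so 18 choices force a sum of 44.

18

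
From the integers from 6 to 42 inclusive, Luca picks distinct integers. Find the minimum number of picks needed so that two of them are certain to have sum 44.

22

Two chosen integers sum to 44 exactly when both halves of some pair {x, 44−x} with 6 ≤ x ≤ 44−x ≤ 38 are chosen — 16 such pairs.
The remaining 5 elements (those with no distinct partner in range) can never complete a 44-sum, so the worst case takes all of them and one from each pair: 5 + 16 = 21.
The 22nd integer has to be the second member of some pair, so 21 + 1 = 22.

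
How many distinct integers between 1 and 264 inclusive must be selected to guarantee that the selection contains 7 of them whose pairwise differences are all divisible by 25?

Integers whose pairwise differences are multiples of 25 are exactly those sharing a remainder mod 25. The 25 residue classes mod 25 are the pigeonholes.
With 150 integers one could put 6 in each residue class and have no class reach 7.
The 151st integer pushes some class to 7, so 25·6 + 1 = 151.

151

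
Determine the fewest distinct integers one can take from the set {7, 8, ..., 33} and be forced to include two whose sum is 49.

19

A set avoiding the sum 49 can contain at most one of each pair {x, 49−x}, plus the 9 elements whose complement lies outside the range.
The integers 7, …, 24 (18 of them) are such a set: any two sum to at least 7+8 = 15 and at most 23+24 = 47 < 49.
Any 19th integer completes one of the 9 pairs, so 19 choices force a sum of 49.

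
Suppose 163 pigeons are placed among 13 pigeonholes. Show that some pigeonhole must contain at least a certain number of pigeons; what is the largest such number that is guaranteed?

The 13 pigeonholes are the holes and the 163 pigeons are the pigeons.
If every pigeonhole held at most 12 pigeons, the total would be at most 13 × 12 = 156, which is less than 163.
So some pigeonhole holds at least ⌈163/13⌉ = 13 pigeons.

13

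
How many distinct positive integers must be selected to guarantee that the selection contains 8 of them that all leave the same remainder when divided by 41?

The 41 residue classes mod 41 are the pigeonholes.
With 287 integers one could put 7 in each residue class and have no class reach 8.
The 288th integer pushes some class to 8, so 41·7 + 1 = 288.

288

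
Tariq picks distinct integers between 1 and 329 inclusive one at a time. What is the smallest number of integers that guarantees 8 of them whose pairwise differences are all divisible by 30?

211

Integers whose pairwise differences are multiples of 30 are exactly those sharing a remainder mod 30. The 30 residue classes mod 30 are the pigeonholes.
With 210 integers one could put 7 in each residue class and have no class reach 8.
The 211th integer pushes some class to 8, so 30·7 + 1 = 211.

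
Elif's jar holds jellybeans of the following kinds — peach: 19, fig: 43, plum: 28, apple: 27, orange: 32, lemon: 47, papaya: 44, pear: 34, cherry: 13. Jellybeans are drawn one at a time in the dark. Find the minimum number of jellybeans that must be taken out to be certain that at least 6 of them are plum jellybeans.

265

In the worst case for collecting plum jellybeans, every non-plum jellybean comes out first.
There are 19 + 43 + 27 + 32 + 47 + 44 + 34 + 13 = 259 non-plum jellybeans altogether.
After those, each further jellybean must be plum, so 259 + 6 = 265 draws guarantee 6 plum jellybeans.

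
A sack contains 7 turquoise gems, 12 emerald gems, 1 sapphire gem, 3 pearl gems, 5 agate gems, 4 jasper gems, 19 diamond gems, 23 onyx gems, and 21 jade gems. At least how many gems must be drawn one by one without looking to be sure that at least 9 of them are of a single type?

Put each drawn gem into a box by type. The largest draw with every box below 9 takes min(count, 8) from each type; types with fewer than 8 contribute all they have.
Σ min(cᵢ, 8) = 7 + 8 + 1 + 3 + 5 + 4 + 8 + 8 + 8 = 52.
Draw number 52 + 1 = 53 must push one box to 9.

53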